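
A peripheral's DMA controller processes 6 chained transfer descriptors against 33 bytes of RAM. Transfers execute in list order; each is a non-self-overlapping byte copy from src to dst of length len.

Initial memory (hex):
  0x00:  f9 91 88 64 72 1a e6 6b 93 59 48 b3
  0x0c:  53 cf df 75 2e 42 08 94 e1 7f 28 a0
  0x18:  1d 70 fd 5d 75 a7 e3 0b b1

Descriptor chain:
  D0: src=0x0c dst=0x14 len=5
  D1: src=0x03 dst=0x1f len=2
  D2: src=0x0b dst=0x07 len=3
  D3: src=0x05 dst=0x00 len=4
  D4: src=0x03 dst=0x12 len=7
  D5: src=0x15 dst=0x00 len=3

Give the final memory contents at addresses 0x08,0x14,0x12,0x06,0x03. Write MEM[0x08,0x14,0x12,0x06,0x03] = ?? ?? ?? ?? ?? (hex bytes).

[0] 0x0c->0x14 len=5 : 53 cf df 75 2e
[1] 0x03->0x1f len=2 : 64 72
[2] 0x0b->0x07 len=3 : b3 53 cf
[3] 0x05->0x00 len=4 : 1a e6 b3 53
[4] 0x03->0x12 len=7 : 53 72 1a e6 b3 53 cf
[5] 0x15->0x00 len=3 : e6 b3 53
query mem[0x08]=0x53, mem[0x14]=0x1a, mem[0x12]=0x53, mem[0x06]=0xe6, mem[0x03]=0x53

MEM[0x08,0x14,0x12,0x06,0x03] = 53 1a 53 e6 53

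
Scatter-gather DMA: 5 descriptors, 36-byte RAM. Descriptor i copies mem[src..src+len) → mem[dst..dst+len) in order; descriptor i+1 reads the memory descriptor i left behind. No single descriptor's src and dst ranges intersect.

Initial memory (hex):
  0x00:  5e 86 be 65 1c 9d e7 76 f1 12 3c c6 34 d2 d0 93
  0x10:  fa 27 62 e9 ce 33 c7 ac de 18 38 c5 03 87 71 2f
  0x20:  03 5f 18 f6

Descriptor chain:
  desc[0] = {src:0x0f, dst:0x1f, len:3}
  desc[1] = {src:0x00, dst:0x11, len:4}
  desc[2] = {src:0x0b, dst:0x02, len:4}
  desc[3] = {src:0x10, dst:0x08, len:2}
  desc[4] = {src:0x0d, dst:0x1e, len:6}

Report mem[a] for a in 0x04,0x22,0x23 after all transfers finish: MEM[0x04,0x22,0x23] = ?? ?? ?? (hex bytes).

[0] 0x0f->0x1f len=3 : 93 fa 27
[1] 0x00->0x11 len=4 : 5e 86 be 65
[2] 0x0b->0x02 len=4 : c6 34 d2 d0
[3] 0x10->0x08 len=2 : fa 5e
[4] 0x0d->0x1e len=6 : d2 d0 93 fa 5e 86
query mem[0x04]=0xd2, mem[0x22]=0x5e, mem[0x23]=0x86

MEM[0x04,0x22,0x23] = d2 5e 86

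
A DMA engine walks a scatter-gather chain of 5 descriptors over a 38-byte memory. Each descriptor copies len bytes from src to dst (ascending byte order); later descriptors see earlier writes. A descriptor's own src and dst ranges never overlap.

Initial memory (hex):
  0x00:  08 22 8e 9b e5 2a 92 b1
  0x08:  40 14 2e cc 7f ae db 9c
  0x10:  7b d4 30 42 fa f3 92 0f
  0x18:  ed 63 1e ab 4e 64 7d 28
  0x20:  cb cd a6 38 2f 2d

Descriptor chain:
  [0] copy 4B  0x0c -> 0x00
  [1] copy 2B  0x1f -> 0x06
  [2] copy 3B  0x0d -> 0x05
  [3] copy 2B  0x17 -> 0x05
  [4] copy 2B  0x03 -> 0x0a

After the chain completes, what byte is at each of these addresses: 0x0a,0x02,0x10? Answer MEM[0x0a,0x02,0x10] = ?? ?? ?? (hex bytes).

MEM[0x0a,0x02,0x10] = 9c db 7b

#0 dst[0x00+4] := {0x7f,0xae,0xdb,0x9c}
#1 dst[0x06+2] := {0x28,0xcb}
#2 dst[0x05+3] := {0xae,0xdb,0x9c}
#3 dst[0x05+2] := {0x0f,0xed}
#4 dst[0x0a+2] := {0x9c,0xe5}
query mem[0x0a]=0x9c, mem[0x02]=0xdb, mem[0x10]=0x7b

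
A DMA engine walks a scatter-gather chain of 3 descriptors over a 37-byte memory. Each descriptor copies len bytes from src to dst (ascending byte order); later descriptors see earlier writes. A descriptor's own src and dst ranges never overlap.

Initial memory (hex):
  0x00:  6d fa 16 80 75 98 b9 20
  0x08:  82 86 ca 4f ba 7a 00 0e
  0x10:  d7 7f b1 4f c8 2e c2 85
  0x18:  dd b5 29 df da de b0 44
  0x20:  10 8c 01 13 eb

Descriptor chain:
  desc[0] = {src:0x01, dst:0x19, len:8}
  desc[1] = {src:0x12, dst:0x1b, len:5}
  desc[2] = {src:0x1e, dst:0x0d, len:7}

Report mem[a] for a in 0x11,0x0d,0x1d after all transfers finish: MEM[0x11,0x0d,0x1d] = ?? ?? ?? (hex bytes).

[0] 0x01->0x19 len=8 : fa 16 80 75 98 b9 20 82
[1] 0x12->0x1b len=5 : b1 4f c8 2e c2
[2] 0x1e->0x0d len=7 : 2e c2 82 8c 01 13 eb
query mem[0x11]=0x01, mem[0x0d]=0x2e, mem[0x1d]=0xc8

MEM[0x11,0x0d,0x1d] = 01 2e c8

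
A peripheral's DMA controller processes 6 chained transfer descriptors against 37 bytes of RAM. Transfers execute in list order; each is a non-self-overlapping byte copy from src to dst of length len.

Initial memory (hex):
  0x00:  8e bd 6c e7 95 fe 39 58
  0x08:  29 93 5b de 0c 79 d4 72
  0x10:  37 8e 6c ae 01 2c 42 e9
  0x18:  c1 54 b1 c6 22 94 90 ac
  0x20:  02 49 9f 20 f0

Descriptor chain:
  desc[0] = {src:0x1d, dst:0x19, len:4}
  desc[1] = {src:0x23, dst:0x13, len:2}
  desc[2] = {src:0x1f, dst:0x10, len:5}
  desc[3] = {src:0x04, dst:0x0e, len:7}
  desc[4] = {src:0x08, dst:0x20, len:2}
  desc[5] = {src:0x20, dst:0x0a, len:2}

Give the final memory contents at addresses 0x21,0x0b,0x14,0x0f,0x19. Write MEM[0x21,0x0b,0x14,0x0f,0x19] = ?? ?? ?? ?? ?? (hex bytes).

  after D0: wrote 4B at 0x19 = 9490ac02
  after D1: wrote 2B at 0x13 = 20f0
  after D2: wrote 5B at 0x10 = ac02499f20
  after D3: wrote 7B at 0x0e = 95fe395829935b
  after D4: wrote 2B at 0x20 = 2993
  after D5: wrote 2B at 0x0a = 2993
query mem[0x21]=0x93, mem[0x0b]=0x93, mem[0x14]=0x5b, mem[0x0f]=0xfe, mem[0x19]=0x94

MEM[0x21,0x0b,0x14,0x0f,0x19] = 93 93 5b fe 94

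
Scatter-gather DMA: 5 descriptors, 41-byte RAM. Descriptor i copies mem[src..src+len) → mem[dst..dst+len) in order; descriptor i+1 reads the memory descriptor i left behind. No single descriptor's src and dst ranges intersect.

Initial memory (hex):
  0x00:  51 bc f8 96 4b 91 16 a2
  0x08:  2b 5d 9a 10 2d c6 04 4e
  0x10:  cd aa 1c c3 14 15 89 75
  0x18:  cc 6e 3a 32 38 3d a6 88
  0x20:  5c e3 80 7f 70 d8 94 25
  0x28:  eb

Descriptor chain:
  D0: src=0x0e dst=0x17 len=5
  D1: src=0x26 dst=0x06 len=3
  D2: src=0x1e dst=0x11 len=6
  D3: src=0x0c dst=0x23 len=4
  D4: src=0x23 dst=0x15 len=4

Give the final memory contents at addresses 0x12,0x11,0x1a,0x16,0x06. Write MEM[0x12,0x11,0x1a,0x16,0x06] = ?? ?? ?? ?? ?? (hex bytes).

MEM[0x12,0x11,0x1a,0x16,0x06] = 88 a6 aa c6 94

[0] 0x0e->0x17 len=5 : 04 4e cd aa 1c
[1] 0x26->0x06 len=3 : 94 25 eb
[2] 0x1e->0x11 len=6 : a6 88 5c e3 80 7f
[3] 0x0c->0x23 len=4 : 2d c6 04 4e
[4] 0x23->0x15 len=4 : 2d c6 04 4e
query mem[0x12]=0x88, mem[0x11]=0xa6, mem[0x1a]=0xaa, mem[0x16]=0xc6, mem[0x06]=0x94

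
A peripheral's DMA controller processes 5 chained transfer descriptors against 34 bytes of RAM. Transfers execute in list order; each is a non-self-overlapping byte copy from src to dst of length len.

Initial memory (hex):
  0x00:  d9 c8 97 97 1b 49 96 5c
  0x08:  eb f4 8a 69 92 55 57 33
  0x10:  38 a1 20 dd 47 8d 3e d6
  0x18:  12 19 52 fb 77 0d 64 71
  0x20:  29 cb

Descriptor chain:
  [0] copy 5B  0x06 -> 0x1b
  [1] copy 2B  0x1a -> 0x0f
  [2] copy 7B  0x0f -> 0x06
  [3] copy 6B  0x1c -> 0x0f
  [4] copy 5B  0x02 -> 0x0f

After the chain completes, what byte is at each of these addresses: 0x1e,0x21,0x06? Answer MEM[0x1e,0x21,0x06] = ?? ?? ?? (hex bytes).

MEM[0x1e,0x21,0x06] = f4 cb 52

#0 dst[0x1b+5] := {0x96,0x5c,0xeb,0xf4,0x8a}
#1 dst[0x0f+2] := {0x52,0x96}
#2 dst[0x06+7] := {0x52,0x96,0xa1,0x20,0xdd,0x47,0x8d}
#3 dst[0x0f+6] := {0x5c,0xeb,0xf4,0x8a,0x29,0xcb}
#4 dst[0x0f+5] := {0x97,0x97,0x1b,0x49,0x52}
query mem[0x1e]=0xf4, mem[0x21]=0xcb, mem[0x06]=0x52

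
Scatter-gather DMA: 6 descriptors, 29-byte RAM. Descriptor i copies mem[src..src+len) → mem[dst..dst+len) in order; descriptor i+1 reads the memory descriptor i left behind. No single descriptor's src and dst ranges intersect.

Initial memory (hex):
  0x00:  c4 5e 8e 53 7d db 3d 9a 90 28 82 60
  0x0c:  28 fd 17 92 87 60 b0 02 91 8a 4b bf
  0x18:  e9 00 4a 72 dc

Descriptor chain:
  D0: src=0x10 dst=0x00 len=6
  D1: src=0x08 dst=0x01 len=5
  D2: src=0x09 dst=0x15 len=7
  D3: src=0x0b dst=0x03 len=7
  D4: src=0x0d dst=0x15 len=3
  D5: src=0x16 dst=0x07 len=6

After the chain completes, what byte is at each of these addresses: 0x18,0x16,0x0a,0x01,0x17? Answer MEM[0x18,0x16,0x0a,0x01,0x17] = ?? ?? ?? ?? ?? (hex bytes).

MEM[0x18,0x16,0x0a,0x01,0x17] = 28 17 fd 90 92

#0 dst[0x00+6] := {0x87,0x60,0xb0,0x02,0x91,0x8a}
#1 dst[0x01+5] := {0x90,0x28,0x82,0x60,0x28}
#2 dst[0x15+7] := {0x28,0x82,0x60,0x28,0xfd,0x17,0x92}
#3 dst[0x03+7] := {0x60,0x28,0xfd,0x17,0x92,0x87,0x60}
#4 dst[0x15+3] := {0xfd,0x17,0x92}
#5 dst[0x07+6] := {0x17,0x92,0x28,0xfd,0x17,0x92}
query mem[0x18]=0x28, mem[0x16]=0x17, mem[0x0a]=0xfd, mem[0x01]=0x90, mem[0x17]=0x92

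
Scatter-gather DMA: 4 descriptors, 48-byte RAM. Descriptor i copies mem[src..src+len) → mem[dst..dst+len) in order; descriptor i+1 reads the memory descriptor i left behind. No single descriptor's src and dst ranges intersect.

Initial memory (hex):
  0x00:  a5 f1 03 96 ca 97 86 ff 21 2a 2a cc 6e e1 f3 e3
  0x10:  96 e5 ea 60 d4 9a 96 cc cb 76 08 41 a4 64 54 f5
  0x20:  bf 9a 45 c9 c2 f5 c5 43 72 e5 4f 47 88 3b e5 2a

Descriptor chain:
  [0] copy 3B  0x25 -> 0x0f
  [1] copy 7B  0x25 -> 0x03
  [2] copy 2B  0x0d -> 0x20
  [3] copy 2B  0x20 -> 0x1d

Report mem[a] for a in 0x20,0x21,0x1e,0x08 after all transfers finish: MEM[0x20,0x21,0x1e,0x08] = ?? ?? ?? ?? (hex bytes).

  after D0: wrote 3B at 0x0f = f5c543
  after D1: wrote 7B at 0x03 = f5c54372e54f47
  after D2: wrote 2B at 0x20 = e1f3
  after D3: wrote 2B at 0x1d = e1f3
query mem[0x20]=0xe1, mem[0x21]=0xf3, mem[0x1e]=0xf3, mem[0x08]=0x4f

MEM[0x20,0x21,0x1e,0x08] = e1 f3 f3 4f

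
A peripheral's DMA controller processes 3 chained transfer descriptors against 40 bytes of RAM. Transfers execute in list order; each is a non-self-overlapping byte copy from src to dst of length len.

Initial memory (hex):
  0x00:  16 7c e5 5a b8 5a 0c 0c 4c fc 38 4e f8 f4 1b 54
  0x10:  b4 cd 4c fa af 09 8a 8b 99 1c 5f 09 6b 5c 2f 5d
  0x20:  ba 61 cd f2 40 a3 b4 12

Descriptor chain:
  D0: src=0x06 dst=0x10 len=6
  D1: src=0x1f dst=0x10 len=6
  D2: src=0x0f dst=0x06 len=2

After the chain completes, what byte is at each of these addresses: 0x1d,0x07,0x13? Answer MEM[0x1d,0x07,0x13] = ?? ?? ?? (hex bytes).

MEM[0x1d,0x07,0x13] = 5c 5d cd

  after D0: wrote 6B at 0x10 = 0c0c4cfc384e
  after D1: wrote 6B at 0x10 = 5dba61cdf240
  after D2: wrote 2B at 0x06 = 545d
query mem[0x1d]=0x5c, mem[0x07]=0x5d, mem[0x13]=0xcd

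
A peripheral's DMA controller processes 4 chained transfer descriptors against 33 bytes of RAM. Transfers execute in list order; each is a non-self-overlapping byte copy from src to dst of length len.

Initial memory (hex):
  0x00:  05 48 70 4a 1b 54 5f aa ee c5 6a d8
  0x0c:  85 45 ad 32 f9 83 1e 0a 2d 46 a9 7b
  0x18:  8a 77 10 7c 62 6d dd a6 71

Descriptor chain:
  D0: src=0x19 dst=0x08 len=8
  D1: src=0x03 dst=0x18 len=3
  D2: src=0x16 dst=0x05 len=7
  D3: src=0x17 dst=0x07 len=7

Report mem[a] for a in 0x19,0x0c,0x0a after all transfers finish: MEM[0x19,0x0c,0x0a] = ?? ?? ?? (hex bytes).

D0: mem[0x08..0x0f] <- [77 10 7c 62 6d dd a6 71]
D1: mem[0x18..0x1a] <- [4a 1b 54]
D2: mem[0x05..0x0b] <- [a9 7b 4a 1b 54 7c 62]
D3: mem[0x07..0x0d] <- [7b 4a 1b 54 7c 62 6d]
query mem[0x19]=0x1b, mem[0x0c]=0x62, mem[0x0a]=0x54

MEM[0x19,0x0c,0x0a] = 1b 62 54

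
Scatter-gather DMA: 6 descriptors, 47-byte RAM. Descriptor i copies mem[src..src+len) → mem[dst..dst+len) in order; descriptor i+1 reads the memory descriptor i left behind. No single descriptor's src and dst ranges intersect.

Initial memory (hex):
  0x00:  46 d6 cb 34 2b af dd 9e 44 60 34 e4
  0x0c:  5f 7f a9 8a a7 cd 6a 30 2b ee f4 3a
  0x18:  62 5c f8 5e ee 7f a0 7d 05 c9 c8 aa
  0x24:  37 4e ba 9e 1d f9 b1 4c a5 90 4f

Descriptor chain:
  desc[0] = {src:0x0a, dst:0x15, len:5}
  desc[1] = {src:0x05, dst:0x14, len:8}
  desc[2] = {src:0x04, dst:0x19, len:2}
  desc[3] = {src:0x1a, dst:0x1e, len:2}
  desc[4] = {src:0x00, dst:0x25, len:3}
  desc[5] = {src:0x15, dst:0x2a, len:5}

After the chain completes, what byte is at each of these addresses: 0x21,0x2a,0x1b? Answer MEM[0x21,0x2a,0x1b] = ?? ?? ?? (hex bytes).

MEM[0x21,0x2a,0x1b] = c9 dd 5f

D0: mem[0x15..0x19] <- [34 e4 5f 7f a9]
D1: mem[0x14..0x1b] <- [af dd 9e 44 60 34 e4 5f]
D2: mem[0x19..0x1a] <- [2b af]
D3: mem[0x1e..0x1f] <- [af 5f]
D4: mem[0x25..0x27] <- [46 d6 cb]
D5: mem[0x2a..0x2e] <- [dd 9e 44 60 2b]
query mem[0x21]=0xc9, mem[0x2a]=0xdd, mem[0x1b]=0x5f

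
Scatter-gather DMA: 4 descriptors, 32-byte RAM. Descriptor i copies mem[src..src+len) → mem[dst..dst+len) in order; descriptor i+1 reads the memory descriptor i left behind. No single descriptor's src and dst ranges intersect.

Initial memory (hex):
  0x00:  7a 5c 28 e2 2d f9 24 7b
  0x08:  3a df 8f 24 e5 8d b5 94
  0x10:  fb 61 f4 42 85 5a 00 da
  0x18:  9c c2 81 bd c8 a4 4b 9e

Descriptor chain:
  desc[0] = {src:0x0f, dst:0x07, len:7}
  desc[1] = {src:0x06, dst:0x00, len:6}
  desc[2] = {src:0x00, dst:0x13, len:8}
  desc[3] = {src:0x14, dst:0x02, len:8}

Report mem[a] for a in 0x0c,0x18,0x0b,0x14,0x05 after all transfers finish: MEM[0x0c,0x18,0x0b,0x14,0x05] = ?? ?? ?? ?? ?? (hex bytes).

[0] 0x0f->0x07 len=7 : 94 fb 61 f4 42 85 5a
[1] 0x06->0x00 len=6 : 24 94 fb 61 f4 42
[2] 0x00->0x13 len=8 : 24 94 fb 61 f4 42 24 94
[3] 0x14->0x02 len=8 : 94 fb 61 f4 42 24 94 bd
query mem[0x0c]=0x85, mem[0x18]=0x42, mem[0x0b]=0x42, mem[0x14]=0x94, mem[0x05]=0xf4

MEM[0x0c,0x18,0x0b,0x14,0x05] = 85 42 42 94 f4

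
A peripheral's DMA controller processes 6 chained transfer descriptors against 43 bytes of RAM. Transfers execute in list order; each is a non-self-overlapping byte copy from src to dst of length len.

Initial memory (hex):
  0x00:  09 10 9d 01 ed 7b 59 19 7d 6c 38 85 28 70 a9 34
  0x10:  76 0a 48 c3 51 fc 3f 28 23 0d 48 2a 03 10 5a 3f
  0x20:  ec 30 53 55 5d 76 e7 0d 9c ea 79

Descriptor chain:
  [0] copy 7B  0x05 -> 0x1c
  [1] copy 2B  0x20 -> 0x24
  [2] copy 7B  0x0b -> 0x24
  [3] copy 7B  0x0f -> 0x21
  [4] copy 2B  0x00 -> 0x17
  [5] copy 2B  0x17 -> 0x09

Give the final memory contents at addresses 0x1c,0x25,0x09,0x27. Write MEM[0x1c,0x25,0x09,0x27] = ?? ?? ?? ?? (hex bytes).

  after D0: wrote 7B at 0x1c = 7b59197d6c3885
  after D1: wrote 2B at 0x24 = 6c38
  after D2: wrote 7B at 0x24 = 852870a934760a
  after D3: wrote 7B at 0x21 = 34760a48c351fc
  after D4: wrote 2B at 0x17 = 0910
  after D5: wrote 2B at 0x09 = 0910
query mem[0x1c]=0x7b, mem[0x25]=0xc3, mem[0x09]=0x09, mem[0x27]=0xfc

MEM[0x1c,0x25,0x09,0x27] = 7b c3 09 fc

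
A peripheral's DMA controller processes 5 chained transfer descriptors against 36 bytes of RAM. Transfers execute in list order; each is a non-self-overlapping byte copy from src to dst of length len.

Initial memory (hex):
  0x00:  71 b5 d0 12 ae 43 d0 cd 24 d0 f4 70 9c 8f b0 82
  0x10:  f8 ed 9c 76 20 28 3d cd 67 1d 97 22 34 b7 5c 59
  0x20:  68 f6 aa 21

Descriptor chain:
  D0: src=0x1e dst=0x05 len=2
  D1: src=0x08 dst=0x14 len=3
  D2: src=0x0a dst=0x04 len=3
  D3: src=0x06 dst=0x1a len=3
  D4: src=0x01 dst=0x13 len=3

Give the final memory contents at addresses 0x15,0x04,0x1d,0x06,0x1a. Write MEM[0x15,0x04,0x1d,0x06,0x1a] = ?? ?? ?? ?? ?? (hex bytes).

MEM[0x15,0x04,0x1d,0x06,0x1a] = 12 f4 b7 9c 9c

  after D0: wrote 2B at 0x05 = 5c59
  after D1: wrote 3B at 0x14 = 24d0f4
  after D2: wrote 3B at 0x04 = f4709c
  after D3: wrote 3B at 0x1a = 9ccd24
  after D4: wrote 3B at 0x13 = b5d012
query mem[0x15]=0x12, mem[0x04]=0xf4, mem[0x1d]=0xb7, mem[0x06]=0x9c, mem[0x1a]=0x9c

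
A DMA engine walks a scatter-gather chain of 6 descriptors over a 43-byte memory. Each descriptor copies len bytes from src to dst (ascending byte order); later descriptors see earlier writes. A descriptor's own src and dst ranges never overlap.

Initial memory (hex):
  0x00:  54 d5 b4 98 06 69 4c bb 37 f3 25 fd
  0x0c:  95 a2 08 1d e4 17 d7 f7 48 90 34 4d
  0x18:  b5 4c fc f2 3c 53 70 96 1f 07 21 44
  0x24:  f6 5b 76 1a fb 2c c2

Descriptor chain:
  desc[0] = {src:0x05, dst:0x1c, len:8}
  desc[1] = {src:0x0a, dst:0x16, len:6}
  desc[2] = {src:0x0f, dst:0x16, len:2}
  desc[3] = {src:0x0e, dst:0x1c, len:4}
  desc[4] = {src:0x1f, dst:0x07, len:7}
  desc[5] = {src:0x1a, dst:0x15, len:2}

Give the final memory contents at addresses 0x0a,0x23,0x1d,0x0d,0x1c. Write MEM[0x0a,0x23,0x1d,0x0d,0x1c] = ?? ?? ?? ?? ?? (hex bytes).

MEM[0x0a,0x23,0x1d,0x0d,0x1c] = fd 95 1d 5b 08

[0] 0x05->0x1c len=8 : 69 4c bb 37 f3 25 fd 95
[1] 0x0a->0x16 len=6 : 25 fd 95 a2 08 1d
[2] 0x0f->0x16 len=2 : 1d e4
[3] 0x0e->0x1c len=4 : 08 1d e4 17
[4] 0x1f->0x07 len=7 : 17 f3 25 fd 95 f6 5b
[5] 0x1a->0x15 len=2 : 08 1d
query mem[0x0a]=0xfd, mem[0x23]=0x95, mem[0x1d]=0x1d, mem[0x0d]=0x5b, mem[0x1c]=0x08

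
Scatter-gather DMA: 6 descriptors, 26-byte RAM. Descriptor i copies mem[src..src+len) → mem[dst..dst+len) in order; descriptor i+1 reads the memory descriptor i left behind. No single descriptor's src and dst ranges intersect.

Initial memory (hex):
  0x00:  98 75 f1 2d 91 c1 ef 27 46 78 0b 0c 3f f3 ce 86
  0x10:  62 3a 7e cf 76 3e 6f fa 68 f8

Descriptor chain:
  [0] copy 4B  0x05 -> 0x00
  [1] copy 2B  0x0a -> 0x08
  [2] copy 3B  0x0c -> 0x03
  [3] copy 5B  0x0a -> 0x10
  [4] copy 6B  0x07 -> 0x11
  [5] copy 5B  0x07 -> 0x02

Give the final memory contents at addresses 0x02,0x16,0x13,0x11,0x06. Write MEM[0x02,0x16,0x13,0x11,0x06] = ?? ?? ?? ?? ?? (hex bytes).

  after D0: wrote 4B at 0x00 = c1ef2746
  after D1: wrote 2B at 0x08 = 0b0c
  after D2: wrote 3B at 0x03 = 3ff3ce
  after D3: wrote 5B at 0x10 = 0b0c3ff3ce
  after D4: wrote 6B at 0x11 = 270b0c0b0c3f
  after D5: wrote 5B at 0x02 = 270b0c0b0c
query mem[0x02]=0x27, mem[0x16]=0x3f, mem[0x13]=0x0c, mem[0x11]=0x27, mem[0x06]=0x0c

MEM[0x02,0x16,0x13,0x11,0x06] = 27 3f 0c 27 0c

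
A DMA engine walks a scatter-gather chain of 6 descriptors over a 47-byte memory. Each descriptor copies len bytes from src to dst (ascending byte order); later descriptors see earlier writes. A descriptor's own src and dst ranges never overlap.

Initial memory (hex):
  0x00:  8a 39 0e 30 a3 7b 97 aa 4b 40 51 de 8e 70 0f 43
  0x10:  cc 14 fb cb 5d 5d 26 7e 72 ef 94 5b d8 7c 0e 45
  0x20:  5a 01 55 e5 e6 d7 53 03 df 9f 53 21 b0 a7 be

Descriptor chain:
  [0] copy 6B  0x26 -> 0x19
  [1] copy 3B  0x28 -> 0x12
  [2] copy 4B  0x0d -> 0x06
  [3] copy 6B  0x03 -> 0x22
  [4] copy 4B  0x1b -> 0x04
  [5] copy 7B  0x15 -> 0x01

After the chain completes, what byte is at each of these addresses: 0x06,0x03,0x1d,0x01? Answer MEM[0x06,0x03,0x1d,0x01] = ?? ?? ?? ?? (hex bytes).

D0: mem[0x19..0x1e] <- [53 03 df 9f 53 21]
D1: mem[0x12..0x14] <- [df 9f 53]
D2: mem[0x06..0x09] <- [70 0f 43 cc]
D3: mem[0x22..0x27] <- [30 a3 7b 70 0f 43]
D4: mem[0x04..0x07] <- [df 9f 53 21]
D5: mem[0x01..0x07] <- [5d 26 7e 72 53 03 df]
query mem[0x06]=0x03, mem[0x03]=0x7e, mem[0x1d]=0x53, mem[0x01]=0x5d

MEM[0x06,0x03,0x1d,0x01] = 03 7e 53 5d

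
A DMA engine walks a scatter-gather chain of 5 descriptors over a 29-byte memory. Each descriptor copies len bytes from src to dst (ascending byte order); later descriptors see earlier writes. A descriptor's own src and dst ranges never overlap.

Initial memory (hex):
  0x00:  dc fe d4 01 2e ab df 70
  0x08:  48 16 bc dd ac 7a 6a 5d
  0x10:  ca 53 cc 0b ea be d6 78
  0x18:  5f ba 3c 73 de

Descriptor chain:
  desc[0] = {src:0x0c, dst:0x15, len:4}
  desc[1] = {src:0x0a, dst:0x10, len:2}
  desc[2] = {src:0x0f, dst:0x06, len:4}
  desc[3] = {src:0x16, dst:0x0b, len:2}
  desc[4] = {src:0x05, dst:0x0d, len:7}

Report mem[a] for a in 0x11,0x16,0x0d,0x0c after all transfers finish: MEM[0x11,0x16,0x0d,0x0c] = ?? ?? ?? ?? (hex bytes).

  after D0: wrote 4B at 0x15 = ac7a6a5d
  after D1: wrote 2B at 0x10 = bcdd
  after D2: wrote 4B at 0x06 = 5dbcddcc
  after D3: wrote 2B at 0x0b = 7a6a
  after D4: wrote 7B at 0x0d = ab5dbcddccbc7a
query mem[0x11]=0xcc, mem[0x16]=0x7a, mem[0x0d]=0xab, mem[0x0c]=0x6a

MEM[0x11,0x16,0x0d,0x0c] = cc 7a ab 6a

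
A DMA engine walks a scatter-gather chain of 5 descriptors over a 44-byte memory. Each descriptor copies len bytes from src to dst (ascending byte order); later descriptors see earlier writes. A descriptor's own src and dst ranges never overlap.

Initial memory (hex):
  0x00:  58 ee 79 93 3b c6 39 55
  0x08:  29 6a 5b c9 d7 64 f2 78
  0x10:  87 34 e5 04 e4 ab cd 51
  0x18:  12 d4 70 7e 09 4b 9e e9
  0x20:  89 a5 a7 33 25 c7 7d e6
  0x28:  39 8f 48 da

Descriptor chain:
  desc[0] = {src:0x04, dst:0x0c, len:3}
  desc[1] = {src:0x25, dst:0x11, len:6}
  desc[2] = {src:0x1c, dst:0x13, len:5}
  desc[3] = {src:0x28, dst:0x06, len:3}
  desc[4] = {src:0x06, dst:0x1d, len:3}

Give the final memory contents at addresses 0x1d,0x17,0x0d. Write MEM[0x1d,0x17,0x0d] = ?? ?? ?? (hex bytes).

MEM[0x1d,0x17,0x0d] = 39 89 c6

[0] 0x04->0x0c len=3 : 3b c6 39
[1] 0x25->0x11 len=6 : c7 7d e6 39 8f 48
[2] 0x1c->0x13 len=5 : 09 4b 9e e9 89
[3] 0x28->0x06 len=3 : 39 8f 48
[4] 0x06->0x1d len=3 : 39 8f 48
query mem[0x1d]=0x39, mem[0x17]=0x89, mem[0x0d]=0xc6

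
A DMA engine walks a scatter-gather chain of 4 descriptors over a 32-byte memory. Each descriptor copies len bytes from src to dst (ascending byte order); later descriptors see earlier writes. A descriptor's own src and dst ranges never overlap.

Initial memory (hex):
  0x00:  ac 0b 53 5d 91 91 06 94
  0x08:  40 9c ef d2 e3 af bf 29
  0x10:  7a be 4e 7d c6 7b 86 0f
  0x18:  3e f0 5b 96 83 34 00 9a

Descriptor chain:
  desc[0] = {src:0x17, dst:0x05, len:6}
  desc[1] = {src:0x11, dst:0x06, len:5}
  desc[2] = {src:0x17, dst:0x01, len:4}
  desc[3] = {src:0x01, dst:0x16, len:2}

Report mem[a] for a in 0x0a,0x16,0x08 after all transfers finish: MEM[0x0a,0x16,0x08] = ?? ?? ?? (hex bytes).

[0] 0x17->0x05 len=6 : 0f 3e f0 5b 96 83
[1] 0x11->0x06 len=5 : be 4e 7d c6 7b
[2] 0x17->0x01 len=4 : 0f 3e f0 5b
[3] 0x01->0x16 len=2 : 0f 3e
query mem[0x0a]=0x7b, mem[0x16]=0x0f, mem[0x08]=0x7d

MEM[0x0a,0x16,0x08] = 7b 0f 7d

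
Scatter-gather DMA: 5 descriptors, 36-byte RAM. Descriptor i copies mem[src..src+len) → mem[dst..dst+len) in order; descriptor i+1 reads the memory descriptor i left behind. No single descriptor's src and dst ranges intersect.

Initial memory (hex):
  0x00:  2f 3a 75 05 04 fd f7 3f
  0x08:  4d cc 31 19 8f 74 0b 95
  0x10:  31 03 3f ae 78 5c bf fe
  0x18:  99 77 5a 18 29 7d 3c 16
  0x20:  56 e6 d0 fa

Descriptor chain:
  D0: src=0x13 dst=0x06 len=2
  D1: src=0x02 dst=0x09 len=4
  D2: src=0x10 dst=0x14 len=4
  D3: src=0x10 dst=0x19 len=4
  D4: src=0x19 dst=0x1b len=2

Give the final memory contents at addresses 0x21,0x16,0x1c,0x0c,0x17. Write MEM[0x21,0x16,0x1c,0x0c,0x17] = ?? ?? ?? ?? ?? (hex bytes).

MEM[0x21,0x16,0x1c,0x0c,0x17] = e6 3f 03 fd ae

D0: mem[0x06..0x07] <- [ae 78]
D1: mem[0x09..0x0c] <- [75 05 04 fd]
D2: mem[0x14..0x17] <- [31 03 3f ae]
D3: mem[0x19..0x1c] <- [31 03 3f ae]
D4: mem[0x1b..0x1c] <- [31 03]
query mem[0x21]=0xe6, mem[0x16]=0x3f, mem[0x1c]=0x03, mem[0x0c]=0xfd, mem[0x17]=0xae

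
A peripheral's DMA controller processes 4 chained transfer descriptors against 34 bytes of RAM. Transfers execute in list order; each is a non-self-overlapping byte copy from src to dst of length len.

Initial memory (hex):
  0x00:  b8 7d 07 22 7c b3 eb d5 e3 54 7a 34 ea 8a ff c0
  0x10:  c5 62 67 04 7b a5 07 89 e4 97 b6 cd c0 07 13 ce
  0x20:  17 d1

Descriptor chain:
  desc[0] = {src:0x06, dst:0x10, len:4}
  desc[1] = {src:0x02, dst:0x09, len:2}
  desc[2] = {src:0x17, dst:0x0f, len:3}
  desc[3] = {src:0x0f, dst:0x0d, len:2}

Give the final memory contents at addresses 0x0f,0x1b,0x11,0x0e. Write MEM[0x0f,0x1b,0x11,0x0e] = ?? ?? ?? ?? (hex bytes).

MEM[0x0f,0x1b,0x11,0x0e] = 89 cd 97 e4

[0] 0x06->0x10 len=4 : eb d5 e3 54
[1] 0x02->0x09 len=2 : 07 22
[2] 0x17->0x0f len=3 : 89 e4 97
[3] 0x0f->0x0d len=2 : 89 e4
query mem[0x0f]=0x89, mem[0x1b]=0xcd, mem[0x11]=0x97, mem[0x0e]=0xe4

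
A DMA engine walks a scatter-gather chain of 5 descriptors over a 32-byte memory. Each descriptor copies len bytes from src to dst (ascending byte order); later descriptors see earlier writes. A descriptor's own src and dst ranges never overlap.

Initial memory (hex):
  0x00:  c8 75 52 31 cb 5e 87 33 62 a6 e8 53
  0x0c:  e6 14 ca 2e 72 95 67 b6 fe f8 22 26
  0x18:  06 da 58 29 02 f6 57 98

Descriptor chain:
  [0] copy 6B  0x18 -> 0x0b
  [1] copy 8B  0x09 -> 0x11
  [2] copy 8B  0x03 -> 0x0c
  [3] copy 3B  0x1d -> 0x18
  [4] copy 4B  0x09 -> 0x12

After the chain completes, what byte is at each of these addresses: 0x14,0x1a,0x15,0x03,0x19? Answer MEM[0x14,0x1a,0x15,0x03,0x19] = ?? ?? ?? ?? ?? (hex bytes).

#0 dst[0x0b+6] := {0x06,0xda,0x58,0x29,0x02,0xf6}
#1 dst[0x11+8] := {0xa6,0xe8,0x06,0xda,0x58,0x29,0x02,0xf6}
#2 dst[0x0c+8] := {0x31,0xcb,0x5e,0x87,0x33,0x62,0xa6,0xe8}
#3 dst[0x18+3] := {0xf6,0x57,0x98}
#4 dst[0x12+4] := {0xa6,0xe8,0x06,0x31}
query mem[0x14]=0x06, mem[0x1a]=0x98, mem[0x15]=0x31, mem[0x03]=0x31, mem[0x19]=0x57

MEM[0x14,0x1a,0x15,0x03,0x19] = 06 98 31 31 57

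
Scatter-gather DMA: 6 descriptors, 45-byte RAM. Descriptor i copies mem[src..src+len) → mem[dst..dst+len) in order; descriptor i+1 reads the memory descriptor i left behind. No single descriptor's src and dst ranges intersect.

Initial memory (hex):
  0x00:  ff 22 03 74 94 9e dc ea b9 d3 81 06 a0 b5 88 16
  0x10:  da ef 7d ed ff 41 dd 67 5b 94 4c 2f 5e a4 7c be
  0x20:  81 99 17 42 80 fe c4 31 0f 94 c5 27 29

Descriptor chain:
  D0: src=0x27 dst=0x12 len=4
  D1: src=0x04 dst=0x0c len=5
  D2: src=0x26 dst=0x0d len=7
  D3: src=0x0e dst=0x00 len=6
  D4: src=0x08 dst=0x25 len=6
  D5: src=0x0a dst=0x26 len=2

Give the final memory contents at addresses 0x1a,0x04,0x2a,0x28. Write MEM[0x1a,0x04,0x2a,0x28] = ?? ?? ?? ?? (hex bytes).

MEM[0x1a,0x04,0x2a,0x28] = 4c 27 c4 06

#0 dst[0x12+4] := {0x31,0x0f,0x94,0xc5}
#1 dst[0x0c+5] := {0x94,0x9e,0xdc,0xea,0xb9}
#2 dst[0x0d+7] := {0xc4,0x31,0x0f,0x94,0xc5,0x27,0x29}
#3 dst[0x00+6] := {0x31,0x0f,0x94,0xc5,0x27,0x29}
#4 dst[0x25+6] := {0xb9,0xd3,0x81,0x06,0x94,0xc4}
#5 dst[0x26+2] := {0x81,0x06}
query mem[0x1a]=0x4c, mem[0x04]=0x27, mem[0x2a]=0xc4, mem[0x28]=0x06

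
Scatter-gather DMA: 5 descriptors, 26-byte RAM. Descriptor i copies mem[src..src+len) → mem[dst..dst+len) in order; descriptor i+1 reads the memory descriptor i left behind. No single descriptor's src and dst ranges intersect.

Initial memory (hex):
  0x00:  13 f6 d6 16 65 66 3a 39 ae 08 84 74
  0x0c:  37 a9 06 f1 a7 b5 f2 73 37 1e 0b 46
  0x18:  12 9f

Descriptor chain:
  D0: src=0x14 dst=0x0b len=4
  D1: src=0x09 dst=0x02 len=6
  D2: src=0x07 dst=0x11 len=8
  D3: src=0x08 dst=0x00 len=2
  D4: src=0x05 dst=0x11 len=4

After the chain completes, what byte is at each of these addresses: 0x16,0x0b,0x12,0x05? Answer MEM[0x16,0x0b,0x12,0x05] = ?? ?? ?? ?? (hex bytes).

MEM[0x16,0x0b,0x12,0x05] = 1e 37 0b 1e

[0] 0x14->0x0b len=4 : 37 1e 0b 46
[1] 0x09->0x02 len=6 : 08 84 37 1e 0b 46
[2] 0x07->0x11 len=8 : 46 ae 08 84 37 1e 0b 46
[3] 0x08->0x00 len=2 : ae 08
[4] 0x05->0x11 len=4 : 1e 0b 46 ae
query mem[0x16]=0x1e, mem[0x0b]=0x37, mem[0x12]=0x0b, mem[0x05]=0x1e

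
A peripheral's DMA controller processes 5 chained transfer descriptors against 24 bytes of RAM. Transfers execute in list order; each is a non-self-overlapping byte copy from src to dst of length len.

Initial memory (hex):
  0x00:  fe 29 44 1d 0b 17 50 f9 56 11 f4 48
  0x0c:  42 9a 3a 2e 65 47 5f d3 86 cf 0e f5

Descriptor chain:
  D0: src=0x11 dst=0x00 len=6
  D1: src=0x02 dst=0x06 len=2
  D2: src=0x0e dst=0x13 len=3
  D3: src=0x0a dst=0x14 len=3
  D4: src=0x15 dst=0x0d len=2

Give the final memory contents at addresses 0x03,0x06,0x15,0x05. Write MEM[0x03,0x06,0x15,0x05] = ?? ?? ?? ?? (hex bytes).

#0 dst[0x00+6] := {0x47,0x5f,0xd3,0x86,0xcf,0x0e}
#1 dst[0x06+2] := {0xd3,0x86}
#2 dst[0x13+3] := {0x3a,0x2e,0x65}
#3 dst[0x14+3] := {0xf4,0x48,0x42}
#4 dst[0x0d+2] := {0x48,0x42}
query mem[0x03]=0x86, mem[0x06]=0xd3, mem[0x15]=0x48, mem[0x05]=0x0e

MEM[0x03,0x06,0x15,0x05] = 86 d3 48 0e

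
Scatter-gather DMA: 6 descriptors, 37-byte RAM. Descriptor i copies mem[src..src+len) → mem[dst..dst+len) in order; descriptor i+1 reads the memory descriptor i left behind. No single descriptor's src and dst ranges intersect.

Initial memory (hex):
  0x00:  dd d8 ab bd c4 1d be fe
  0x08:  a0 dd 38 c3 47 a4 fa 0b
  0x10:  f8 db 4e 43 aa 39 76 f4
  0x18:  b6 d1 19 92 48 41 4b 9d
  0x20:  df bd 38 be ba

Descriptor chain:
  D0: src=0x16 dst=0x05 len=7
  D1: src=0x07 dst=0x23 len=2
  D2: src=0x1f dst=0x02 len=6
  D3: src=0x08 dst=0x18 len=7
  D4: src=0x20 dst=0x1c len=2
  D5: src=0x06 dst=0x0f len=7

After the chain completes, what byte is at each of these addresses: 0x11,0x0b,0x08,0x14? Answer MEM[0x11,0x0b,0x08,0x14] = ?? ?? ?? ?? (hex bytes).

MEM[0x11,0x0b,0x08,0x14] = d1 48 d1 48

#0 dst[0x05+7] := {0x76,0xf4,0xb6,0xd1,0x19,0x92,0x48}
#1 dst[0x23+2] := {0xb6,0xd1}
#2 dst[0x02+6] := {0x9d,0xdf,0xbd,0x38,0xb6,0xd1}
#3 dst[0x18+7] := {0xd1,0x19,0x92,0x48,0x47,0xa4,0xfa}
#4 dst[0x1c+2] := {0xdf,0xbd}
#5 dst[0x0f+7] := {0xb6,0xd1,0xd1,0x19,0x92,0x48,0x47}
query mem[0x11]=0xd1, mem[0x0b]=0x48, mem[0x08]=0xd1, mem[0x14]=0x48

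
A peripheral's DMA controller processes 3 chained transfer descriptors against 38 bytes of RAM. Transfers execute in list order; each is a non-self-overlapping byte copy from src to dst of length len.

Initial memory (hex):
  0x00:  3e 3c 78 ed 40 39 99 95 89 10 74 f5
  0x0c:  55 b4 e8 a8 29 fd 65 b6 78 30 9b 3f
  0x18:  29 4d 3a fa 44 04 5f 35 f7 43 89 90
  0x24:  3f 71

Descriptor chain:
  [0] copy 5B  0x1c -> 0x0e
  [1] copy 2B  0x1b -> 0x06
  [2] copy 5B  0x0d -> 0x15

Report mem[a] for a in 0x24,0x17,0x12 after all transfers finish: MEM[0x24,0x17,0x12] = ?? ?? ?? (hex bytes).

#0 dst[0x0e+5] := {0x44,0x04,0x5f,0x35,0xf7}
#1 dst[0x06+2] := {0xfa,0x44}
#2 dst[0x15+5] := {0xb4,0x44,0x04,0x5f,0x35}
query mem[0x24]=0x3f, mem[0x17]=0x04, mem[0x12]=0xf7

MEM[0x24,0x17,0x12] = 3f 04 f7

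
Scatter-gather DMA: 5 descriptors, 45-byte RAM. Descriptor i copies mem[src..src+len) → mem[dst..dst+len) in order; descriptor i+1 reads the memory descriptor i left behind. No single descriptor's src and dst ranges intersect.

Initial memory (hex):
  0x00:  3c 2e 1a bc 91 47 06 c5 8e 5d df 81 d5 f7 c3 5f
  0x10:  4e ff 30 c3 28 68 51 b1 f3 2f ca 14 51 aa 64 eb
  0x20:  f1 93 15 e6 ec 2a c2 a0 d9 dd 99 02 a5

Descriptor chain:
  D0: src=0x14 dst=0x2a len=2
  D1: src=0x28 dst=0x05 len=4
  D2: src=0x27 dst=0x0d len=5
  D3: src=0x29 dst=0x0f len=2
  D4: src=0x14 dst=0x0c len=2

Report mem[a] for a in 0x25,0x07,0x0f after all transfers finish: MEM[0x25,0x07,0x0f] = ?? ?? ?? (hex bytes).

MEM[0x25,0x07,0x0f] = 2a 28 dd

D0: mem[0x2a..0x2b] <- [28 68]
D1: mem[0x05..0x08] <- [d9 dd 28 68]
D2: mem[0x0d..0x11] <- [a0 d9 dd 28 68]
D3: mem[0x0f..0x10] <- [dd 28]
D4: mem[0x0c..0x0d] <- [28 68]
query mem[0x25]=0x2a, mem[0x07]=0x28, mem[0x0f]=0xdd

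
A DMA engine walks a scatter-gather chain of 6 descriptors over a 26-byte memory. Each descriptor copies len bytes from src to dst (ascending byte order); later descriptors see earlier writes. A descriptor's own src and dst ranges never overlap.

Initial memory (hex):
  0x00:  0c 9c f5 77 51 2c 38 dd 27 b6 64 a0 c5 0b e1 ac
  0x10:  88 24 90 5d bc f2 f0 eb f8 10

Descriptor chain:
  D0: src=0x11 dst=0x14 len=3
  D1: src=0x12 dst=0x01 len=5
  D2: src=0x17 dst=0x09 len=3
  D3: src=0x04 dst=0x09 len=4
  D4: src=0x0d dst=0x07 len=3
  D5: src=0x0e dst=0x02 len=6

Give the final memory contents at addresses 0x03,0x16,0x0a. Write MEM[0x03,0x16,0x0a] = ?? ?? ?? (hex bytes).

  after D0: wrote 3B at 0x14 = 24905d
  after D1: wrote 5B at 0x01 = 905d24905d
  after D2: wrote 3B at 0x09 = ebf810
  after D3: wrote 4B at 0x09 = 905d38dd
  after D4: wrote 3B at 0x07 = 0be1ac
  after D5: wrote 6B at 0x02 = e1ac8824905d
query mem[0x03]=0xac, mem[0x16]=0x5d, mem[0x0a]=0x5d

MEM[0x03,0x16,0x0a] = ac 5d 5d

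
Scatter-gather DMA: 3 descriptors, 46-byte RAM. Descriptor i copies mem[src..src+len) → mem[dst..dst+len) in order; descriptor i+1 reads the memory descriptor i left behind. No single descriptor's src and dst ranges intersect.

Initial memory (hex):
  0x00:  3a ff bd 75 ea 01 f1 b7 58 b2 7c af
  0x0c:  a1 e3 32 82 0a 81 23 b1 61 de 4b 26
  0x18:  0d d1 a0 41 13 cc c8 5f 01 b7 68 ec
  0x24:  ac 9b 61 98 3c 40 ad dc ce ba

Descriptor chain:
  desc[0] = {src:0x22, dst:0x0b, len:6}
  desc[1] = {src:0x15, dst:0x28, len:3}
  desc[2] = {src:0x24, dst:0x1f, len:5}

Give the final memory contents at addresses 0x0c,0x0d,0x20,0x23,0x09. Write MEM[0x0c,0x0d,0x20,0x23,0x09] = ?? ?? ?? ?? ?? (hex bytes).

[0] 0x22->0x0b len=6 : 68 ec ac 9b 61 98
[1] 0x15->0x28 len=3 : de 4b 26
[2] 0x24->0x1f len=5 : ac 9b 61 98 de
query mem[0x0c]=0xec, mem[0x0d]=0xac, mem[0x20]=0x9b, mem[0x23]=0xde, mem[0x09]=0xb2

MEM[0x0c,0x0d,0x20,0x23,0x09] = ec ac 9b de b2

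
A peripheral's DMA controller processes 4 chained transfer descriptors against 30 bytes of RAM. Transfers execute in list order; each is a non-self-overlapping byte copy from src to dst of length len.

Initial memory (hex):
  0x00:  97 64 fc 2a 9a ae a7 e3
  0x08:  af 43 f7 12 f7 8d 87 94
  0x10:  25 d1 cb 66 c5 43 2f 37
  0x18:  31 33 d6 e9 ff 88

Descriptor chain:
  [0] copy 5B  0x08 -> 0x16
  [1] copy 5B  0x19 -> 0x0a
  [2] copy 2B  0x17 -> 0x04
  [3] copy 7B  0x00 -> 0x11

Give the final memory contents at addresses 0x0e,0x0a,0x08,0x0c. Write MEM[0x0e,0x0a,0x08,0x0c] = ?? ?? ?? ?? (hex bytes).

D0: mem[0x16..0x1a] <- [af 43 f7 12 f7]
D1: mem[0x0a..0x0e] <- [12 f7 e9 ff 88]
D2: mem[0x04..0x05] <- [43 f7]
D3: mem[0x11..0x17] <- [97 64 fc 2a 43 f7 a7]
query mem[0x0e]=0x88, mem[0x0a]=0x12, mem[0x08]=0xaf, mem[0x0c]=0xe9

MEM[0x0e,0x0a,0x08,0x0c] = 88 12 af e9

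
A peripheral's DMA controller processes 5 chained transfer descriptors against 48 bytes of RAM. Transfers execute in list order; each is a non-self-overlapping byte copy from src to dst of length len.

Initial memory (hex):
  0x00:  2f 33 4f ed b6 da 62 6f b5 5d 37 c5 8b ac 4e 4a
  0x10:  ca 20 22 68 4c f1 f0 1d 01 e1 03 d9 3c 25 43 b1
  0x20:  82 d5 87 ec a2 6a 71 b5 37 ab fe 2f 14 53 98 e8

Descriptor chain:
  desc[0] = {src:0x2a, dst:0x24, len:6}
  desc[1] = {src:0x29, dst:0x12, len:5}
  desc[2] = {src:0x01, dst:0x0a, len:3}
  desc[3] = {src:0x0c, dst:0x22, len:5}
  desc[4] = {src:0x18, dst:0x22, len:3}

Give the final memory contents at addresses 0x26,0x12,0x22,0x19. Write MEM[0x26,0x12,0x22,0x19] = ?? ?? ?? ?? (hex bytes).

D0: mem[0x24..0x29] <- [fe 2f 14 53 98 e8]
D1: mem[0x12..0x16] <- [e8 fe 2f 14 53]
D2: mem[0x0a..0x0c] <- [33 4f ed]
D3: mem[0x22..0x26] <- [ed ac 4e 4a ca]
D4: mem[0x22..0x24] <- [01 e1 03]
query mem[0x26]=0xca, mem[0x12]=0xe8, mem[0x22]=0x01, mem[0x19]=0xe1

MEM[0x26,0x12,0x22,0x19] = ca e8 01 e1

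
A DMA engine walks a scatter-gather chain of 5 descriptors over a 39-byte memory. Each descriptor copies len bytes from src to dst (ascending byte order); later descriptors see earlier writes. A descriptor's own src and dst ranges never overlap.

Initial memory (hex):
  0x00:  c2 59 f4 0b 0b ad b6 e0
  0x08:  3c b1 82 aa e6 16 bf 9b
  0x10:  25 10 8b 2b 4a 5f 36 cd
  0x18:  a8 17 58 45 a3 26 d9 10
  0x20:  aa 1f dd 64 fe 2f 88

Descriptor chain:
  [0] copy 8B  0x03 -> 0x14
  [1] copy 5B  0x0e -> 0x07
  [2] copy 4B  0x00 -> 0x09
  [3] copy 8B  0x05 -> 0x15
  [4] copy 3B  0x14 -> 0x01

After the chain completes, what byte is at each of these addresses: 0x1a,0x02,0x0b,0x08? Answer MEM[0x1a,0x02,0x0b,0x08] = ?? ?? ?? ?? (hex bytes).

D0: mem[0x14..0x1b] <- [0b 0b ad b6 e0 3c b1 82]
D1: mem[0x07..0x0b] <- [bf 9b 25 10 8b]
D2: mem[0x09..0x0c] <- [c2 59 f4 0b]
D3: mem[0x15..0x1c] <- [ad b6 bf 9b c2 59 f4 0b]
D4: mem[0x01..0x03] <- [0b ad b6]
query mem[0x1a]=0x59, mem[0x02]=0xad, mem[0x0b]=0xf4, mem[0x08]=0x9b

MEM[0x1a,0x02,0x0b,0x08] = 59 ad f4 9b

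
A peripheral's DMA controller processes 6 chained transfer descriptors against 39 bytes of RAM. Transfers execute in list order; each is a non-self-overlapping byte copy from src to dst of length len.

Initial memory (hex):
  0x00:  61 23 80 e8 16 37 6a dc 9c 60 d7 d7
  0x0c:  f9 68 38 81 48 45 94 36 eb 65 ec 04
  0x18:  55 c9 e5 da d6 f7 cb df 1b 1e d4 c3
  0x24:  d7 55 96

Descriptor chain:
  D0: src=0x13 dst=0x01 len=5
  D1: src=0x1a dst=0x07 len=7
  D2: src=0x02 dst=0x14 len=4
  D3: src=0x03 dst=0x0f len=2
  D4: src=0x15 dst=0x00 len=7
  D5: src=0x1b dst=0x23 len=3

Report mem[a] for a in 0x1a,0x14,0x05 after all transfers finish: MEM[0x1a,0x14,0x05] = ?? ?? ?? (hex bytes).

#0 dst[0x01+5] := {0x36,0xeb,0x65,0xec,0x04}
#1 dst[0x07+7] := {0xe5,0xda,0xd6,0xf7,0xcb,0xdf,0x1b}
#2 dst[0x14+4] := {0xeb,0x65,0xec,0x04}
#3 dst[0x0f+2] := {0x65,0xec}
#4 dst[0x00+7] := {0x65,0xec,0x04,0x55,0xc9,0xe5,0xda}
#5 dst[0x23+3] := {0xda,0xd6,0xf7}
query mem[0x1a]=0xe5, mem[0x14]=0xeb, mem[0x05]=0xe5

MEM[0x1a,0x14,0x05] = e5 eb e5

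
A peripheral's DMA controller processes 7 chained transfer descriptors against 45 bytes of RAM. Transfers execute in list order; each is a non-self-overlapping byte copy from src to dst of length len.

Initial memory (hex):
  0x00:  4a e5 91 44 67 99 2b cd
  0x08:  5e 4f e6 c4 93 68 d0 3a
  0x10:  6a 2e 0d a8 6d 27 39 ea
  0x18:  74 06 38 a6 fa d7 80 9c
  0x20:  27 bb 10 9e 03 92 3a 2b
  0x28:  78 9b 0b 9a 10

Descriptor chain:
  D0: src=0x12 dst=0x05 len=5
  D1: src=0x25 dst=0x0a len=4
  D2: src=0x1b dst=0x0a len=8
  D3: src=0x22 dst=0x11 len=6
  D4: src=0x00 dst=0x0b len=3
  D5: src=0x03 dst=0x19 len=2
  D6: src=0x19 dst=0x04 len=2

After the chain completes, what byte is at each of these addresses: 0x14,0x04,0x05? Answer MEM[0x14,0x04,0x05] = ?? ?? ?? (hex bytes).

MEM[0x14,0x04,0x05] = 92 44 67

#0 dst[0x05+5] := {0x0d,0xa8,0x6d,0x27,0x39}
#1 dst[0x0a+4] := {0x92,0x3a,0x2b,0x78}
#2 dst[0x0a+8] := {0xa6,0xfa,0xd7,0x80,0x9c,0x27,0xbb,0x10}
#3 dst[0x11+6] := {0x10,0x9e,0x03,0x92,0x3a,0x2b}
#4 dst[0x0b+3] := {0x4a,0xe5,0x91}
#5 dst[0x19+2] := {0x44,0x67}
#6 dst[0x04+2] := {0x44,0x67}
query mem[0x14]=0x92, mem[0x04]=0x44, mem[0x05]=0x67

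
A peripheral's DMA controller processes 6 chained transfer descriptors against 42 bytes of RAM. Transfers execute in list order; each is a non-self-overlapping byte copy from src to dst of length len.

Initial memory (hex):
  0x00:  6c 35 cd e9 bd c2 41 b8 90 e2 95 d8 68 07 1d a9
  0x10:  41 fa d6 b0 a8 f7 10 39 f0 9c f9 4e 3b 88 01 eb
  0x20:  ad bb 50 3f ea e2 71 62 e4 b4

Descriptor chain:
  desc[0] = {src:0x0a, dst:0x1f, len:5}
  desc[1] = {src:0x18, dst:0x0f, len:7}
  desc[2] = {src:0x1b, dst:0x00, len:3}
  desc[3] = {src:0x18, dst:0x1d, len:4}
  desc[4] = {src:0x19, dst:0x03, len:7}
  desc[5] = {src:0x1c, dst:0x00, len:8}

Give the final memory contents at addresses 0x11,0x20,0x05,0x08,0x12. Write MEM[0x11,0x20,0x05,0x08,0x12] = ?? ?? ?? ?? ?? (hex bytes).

[0] 0x0a->0x1f len=5 : 95 d8 68 07 1d
[1] 0x18->0x0f len=7 : f0 9c f9 4e 3b 88 01
[2] 0x1b->0x00 len=3 : 4e 3b 88
[3] 0x18->0x1d len=4 : f0 9c f9 4e
[4] 0x19->0x03 len=7 : 9c f9 4e 3b f0 9c f9
[5] 0x1c->0x00 len=8 : 3b f0 9c f9 4e 68 07 1d
query mem[0x11]=0xf9, mem[0x20]=0x4e, mem[0x05]=0x68, mem[0x08]=0x9c, mem[0x12]=0x4e

MEM[0x11,0x20,0x05,0x08,0x12] = f9 4e 68 9c 4e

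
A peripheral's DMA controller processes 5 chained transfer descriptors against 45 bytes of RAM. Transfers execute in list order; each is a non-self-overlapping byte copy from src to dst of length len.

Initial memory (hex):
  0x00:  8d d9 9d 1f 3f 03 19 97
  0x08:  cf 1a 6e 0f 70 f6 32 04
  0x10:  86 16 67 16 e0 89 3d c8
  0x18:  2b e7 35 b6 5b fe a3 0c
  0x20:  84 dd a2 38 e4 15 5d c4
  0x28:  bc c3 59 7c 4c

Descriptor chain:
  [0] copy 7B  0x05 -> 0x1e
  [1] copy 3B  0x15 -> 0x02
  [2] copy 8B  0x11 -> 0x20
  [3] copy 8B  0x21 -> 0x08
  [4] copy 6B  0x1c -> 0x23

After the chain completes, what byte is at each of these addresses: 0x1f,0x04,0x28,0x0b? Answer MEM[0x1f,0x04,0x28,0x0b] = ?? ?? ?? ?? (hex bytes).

D0: mem[0x1e..0x24] <- [03 19 97 cf 1a 6e 0f]
D1: mem[0x02..0x04] <- [89 3d c8]
D2: mem[0x20..0x27] <- [16 67 16 e0 89 3d c8 2b]
D3: mem[0x08..0x0f] <- [67 16 e0 89 3d c8 2b bc]
D4: mem[0x23..0x28] <- [5b fe 03 19 16 67]
query mem[0x1f]=0x19, mem[0x04]=0xc8, mem[0x28]=0x67, mem[0x0b]=0x89

MEM[0x1f,0x04,0x28,0x0b] = 19 c8 67 89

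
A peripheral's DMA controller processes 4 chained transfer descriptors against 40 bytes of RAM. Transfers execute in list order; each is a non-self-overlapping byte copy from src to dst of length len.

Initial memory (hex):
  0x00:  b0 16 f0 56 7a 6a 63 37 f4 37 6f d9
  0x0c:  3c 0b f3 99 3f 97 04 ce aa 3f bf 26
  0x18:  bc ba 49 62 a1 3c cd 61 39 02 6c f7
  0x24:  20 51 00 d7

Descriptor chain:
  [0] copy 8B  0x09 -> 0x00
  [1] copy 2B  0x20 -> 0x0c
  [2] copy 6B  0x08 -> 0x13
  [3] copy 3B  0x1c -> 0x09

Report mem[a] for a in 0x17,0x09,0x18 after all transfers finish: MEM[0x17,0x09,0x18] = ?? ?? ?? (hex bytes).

MEM[0x17,0x09,0x18] = 39 a1 02

  after D0: wrote 8B at 0x00 = 376fd93c0bf3993f
  after D1: wrote 2B at 0x0c = 3902
  after D2: wrote 6B at 0x13 = f4376fd93902
  after D3: wrote 3B at 0x09 = a13ccd
query mem[0x17]=0x39, mem[0x09]=0xa1, mem[0x18]=0x02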